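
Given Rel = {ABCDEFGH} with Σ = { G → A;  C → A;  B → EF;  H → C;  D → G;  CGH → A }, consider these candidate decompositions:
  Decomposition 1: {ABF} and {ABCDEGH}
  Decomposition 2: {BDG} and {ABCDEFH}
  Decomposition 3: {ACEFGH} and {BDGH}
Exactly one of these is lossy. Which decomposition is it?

Decomposition 1: common = {AB}, closure = {ABEF} → lossless.
Decomposition 2: common = {BD}, closure = {ABDEFG} → lossless.
Decomposition 3: common = {GH}, closure = {ACGH} → lossy.

Decomposition 3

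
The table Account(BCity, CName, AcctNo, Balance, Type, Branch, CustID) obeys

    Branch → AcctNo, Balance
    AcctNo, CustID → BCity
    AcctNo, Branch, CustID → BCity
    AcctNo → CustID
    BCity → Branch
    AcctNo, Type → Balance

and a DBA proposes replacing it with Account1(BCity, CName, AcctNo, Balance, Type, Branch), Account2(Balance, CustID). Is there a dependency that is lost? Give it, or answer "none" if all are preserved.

Check AcctNo → CustID: no single fragment contains all of {AcctNo, CustID}, and the restricted closure of {AcctNo} across the fragments never reaches {CustID}.
Branch → AcctNo, Balance is preserved.
AcctNo, CustID → BCity is preserved.
AcctNo, Branch, CustID → BCity is preserved.
BCity → Branch is preserved.
AcctNo, Type → Balance is preserved.

AcctNo → CustID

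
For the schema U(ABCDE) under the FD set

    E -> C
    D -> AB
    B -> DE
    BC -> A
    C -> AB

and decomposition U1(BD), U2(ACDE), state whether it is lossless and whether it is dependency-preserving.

lossless and dependency-preserving

Lossless test: (D)⁺ = {ABCDE}, which contains all of one fragment — lossless.
Dependency preservation: D → AB; B → DE; BC → A; C → AB are not contained in any single fragment, but the restricted closure of each left-hand side across the fragments still reaches the right-hand side; the remaining FDs each lie inside some fragment. All dependencies are preserved.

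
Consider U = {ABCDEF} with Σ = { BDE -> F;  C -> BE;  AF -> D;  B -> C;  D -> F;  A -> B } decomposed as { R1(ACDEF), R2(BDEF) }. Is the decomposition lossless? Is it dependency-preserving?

lossy and not dependency-preserving

Lossless test: (DEF)⁺ = {DEF}, which is a superkey of neither fragment — lossy.
Dependency preservation: the restricted closure of {C} across the fragments never reaches {BE}, so C → BE cannot be enforced without a join — not preserved.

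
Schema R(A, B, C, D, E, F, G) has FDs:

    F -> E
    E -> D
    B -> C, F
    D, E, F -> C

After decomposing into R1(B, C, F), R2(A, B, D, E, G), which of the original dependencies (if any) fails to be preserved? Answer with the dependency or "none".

F -> E

Check F → E: no single fragment contains all of {E, F}, and the restricted closure of {F} across the fragments never reaches {E}.
E → D is preserved.
B → C, F is preserved.
D, E, F → C is preserved.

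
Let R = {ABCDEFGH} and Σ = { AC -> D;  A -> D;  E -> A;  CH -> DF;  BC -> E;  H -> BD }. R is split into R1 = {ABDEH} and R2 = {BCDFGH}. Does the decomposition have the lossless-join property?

Common attributes: R1 ∩ R2 = {BDH}.
No dependency enlarges {BDH}, so (BDH)⁺ = {BDH}.
The closure contains neither all of R1 = {ABDEH} nor all of R2 = {BCDFGH}, so the common attributes are not a superkey of either fragment. The join is lossy.

No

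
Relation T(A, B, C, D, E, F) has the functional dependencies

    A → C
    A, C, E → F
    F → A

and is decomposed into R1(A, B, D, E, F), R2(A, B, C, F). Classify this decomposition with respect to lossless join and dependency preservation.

Lossless test: (A, B, F)⁺ = {A, B, C, F}, which contains all of one fragment — lossless.
Dependency preservation: A, C, E → F is not contained in any single fragment, but the restricted closure of its left-hand side across the fragments still reaches the right-hand side; the remaining FDs each lie inside some fragment. All dependencies are preserved.

lossless and dependency-preserving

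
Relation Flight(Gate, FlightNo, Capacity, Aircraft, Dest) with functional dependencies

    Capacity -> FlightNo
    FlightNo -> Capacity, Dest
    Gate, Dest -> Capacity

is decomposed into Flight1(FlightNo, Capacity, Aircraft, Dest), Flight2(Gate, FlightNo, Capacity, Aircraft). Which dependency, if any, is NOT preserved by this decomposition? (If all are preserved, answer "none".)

Check Gate, Dest → Capacity: no single fragment contains all of {Gate, Capacity, Dest}, and the restricted closure of {Gate, Dest} across the fragments never reaches {Capacity}.
Capacity → FlightNo is preserved.
FlightNo → Capacity, Dest is preserved.

Gate, Dest -> Capacity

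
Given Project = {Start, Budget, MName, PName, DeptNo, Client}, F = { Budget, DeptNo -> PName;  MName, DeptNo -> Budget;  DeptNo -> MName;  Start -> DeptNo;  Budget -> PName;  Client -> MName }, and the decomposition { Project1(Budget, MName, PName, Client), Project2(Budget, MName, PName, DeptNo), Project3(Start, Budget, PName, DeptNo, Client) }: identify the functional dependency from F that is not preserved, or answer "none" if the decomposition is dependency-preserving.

Budget, DeptNo → PName lies within Project2.
MName, DeptNo → Budget lies within Project2.
DeptNo → MName lies within Project2.
Start → DeptNo lies within Project3.
Budget → PName lies within Project1.
Client → MName lies within Project1.
Every dependency is enforceable on the fragments, so the decomposition is dependency-preserving.

none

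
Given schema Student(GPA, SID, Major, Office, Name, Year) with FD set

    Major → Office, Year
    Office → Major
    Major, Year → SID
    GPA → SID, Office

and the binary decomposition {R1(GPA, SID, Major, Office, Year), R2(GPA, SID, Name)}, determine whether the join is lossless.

Common attributes: R1 ∩ R2 = {GPA, SID}.
Closure of {GPA, SID}: GPA → SID, Office applies, adding Office; Office → Major applies, adding Major; Major → Office, Year applies, adding Year. So (GPA, SID)⁺ = {GPA, SID, Major, Office, Year}.
This closure contains every attribute of R1, so R1 ∩ R2 → R1. The join is lossless.

Yes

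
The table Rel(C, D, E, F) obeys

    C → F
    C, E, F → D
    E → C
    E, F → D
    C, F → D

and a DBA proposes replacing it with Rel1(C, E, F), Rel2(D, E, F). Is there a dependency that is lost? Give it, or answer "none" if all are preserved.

Check C, F → D: no single fragment contains all of {C, D, F}, and the restricted closure of {C, F} across the fragments never reaches {D}.
C → F is preserved.
C, E, F → D is preserved.
E → C is preserved.
E, F → D is preserved.

C, F → D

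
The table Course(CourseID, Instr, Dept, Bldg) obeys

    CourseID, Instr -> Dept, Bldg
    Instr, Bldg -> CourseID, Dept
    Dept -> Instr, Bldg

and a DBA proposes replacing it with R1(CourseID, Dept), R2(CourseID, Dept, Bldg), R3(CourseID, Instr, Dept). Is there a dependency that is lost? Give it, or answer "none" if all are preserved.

Check Instr, Bldg → CourseID, Dept: no single fragment contains all of {CourseID, Instr, Dept, Bldg}, and the restricted closure of {Instr, Bldg} across the fragments never reaches {CourseID, Dept}.
CourseID, Instr → Dept, Bldg is preserved.
Dept → Instr, Bldg is preserved.

Instr, Bldg -> CourseID, Dept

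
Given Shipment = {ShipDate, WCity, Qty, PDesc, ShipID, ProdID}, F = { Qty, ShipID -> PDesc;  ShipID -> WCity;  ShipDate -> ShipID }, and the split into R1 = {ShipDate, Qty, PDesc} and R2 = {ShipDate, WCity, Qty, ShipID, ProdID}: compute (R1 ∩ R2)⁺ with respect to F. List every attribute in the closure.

R1 ∩ R2 = {ShipDate, Qty}.
ShipDate → ShipID applies, adding ShipID
Qty, ShipID → PDesc applies, adding PDesc
ShipID → WCity applies, adding WCity
Closure: {ShipDate, WCity, Qty, PDesc, ShipID}.

ShipDate, WCity, Qty, PDesc, ShipID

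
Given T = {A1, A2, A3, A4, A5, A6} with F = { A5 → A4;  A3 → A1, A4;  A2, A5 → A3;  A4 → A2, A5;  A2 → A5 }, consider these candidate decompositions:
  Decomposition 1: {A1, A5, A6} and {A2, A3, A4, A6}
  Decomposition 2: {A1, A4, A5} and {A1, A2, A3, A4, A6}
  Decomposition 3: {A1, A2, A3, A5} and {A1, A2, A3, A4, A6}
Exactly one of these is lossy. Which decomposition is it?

Decomposition 1: common = {A6}, closure = {A6} → lossy.
Decomposition 2: common = {A1, A4}, closure = {A1, A2, A3, A4, A5} → lossless.
Decomposition 3: common = {A1, A2, A3}, closure = {A1, A2, A3, A4, A5} → lossless.

Decomposition 1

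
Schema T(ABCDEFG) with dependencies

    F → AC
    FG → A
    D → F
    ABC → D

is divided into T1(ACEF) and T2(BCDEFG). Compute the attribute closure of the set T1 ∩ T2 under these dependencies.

ACEF

T1 ∩ T2 = {CEF}.
F → AC applies, adding A
Closure: {ACEF}.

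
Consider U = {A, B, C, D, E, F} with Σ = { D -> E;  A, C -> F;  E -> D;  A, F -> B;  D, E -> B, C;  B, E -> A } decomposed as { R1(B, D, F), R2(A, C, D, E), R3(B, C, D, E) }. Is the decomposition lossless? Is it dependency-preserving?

Lossless test (chase): Rows 1 and 2 agree on D; apply D→E and equate their E entries. Rows 1 and 2 agree on D, E; apply D, E→B, C and equate their B, C entries. Rows 1 and 2 agree on B, E; apply B, E→A and equate their A entries. Rows 1 and 3 agree on B, E; apply B, E→A and equate their A entries. Rows 1 and 2 agree on A, C; apply A, C→F and equate their F entries. Rows 1 and 3 agree on A, C; apply A, C→F and equate their F entries. Row 1 is now all distinguished symbols — the join is lossless.
Dependency preservation: the restricted closure of {A, C} across the fragments never reaches {F}, so A, C → F cannot be enforced without a join — not preserved.

lossless but not dependency-preserving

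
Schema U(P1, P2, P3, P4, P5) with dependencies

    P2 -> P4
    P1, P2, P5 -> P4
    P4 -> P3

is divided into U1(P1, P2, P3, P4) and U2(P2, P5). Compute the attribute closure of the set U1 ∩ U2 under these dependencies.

P2, P3, P4

U1 ∩ U2 = {P2}.
P2 → P4 applies, adding P4
P4 → P3 applies, adding P3
Closure: {P2, P3, P4}.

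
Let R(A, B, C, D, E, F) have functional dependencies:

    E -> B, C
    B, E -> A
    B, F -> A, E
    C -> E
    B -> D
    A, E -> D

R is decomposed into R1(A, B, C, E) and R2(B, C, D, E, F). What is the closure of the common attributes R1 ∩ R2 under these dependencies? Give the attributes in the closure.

R1 ∩ R2 = {B, C, E}.
B, E → A applies, adding A
B → D applies, adding D
Closure: {A, B, C, D, E}.

A, B, C, D, E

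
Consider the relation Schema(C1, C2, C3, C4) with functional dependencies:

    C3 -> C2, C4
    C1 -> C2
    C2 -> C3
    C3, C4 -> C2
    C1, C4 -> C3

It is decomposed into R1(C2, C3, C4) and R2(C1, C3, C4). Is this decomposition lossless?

Common attributes: R1 ∩ R2 = {C3, C4}.
Closure of {C3, C4}: C3 → C2, C4 applies, adding C2. So (C3, C4)⁺ = {C2, C3, C4}.
This closure contains every attribute of R1, so R1 ∩ R2 → R1. The join is lossless.

Yes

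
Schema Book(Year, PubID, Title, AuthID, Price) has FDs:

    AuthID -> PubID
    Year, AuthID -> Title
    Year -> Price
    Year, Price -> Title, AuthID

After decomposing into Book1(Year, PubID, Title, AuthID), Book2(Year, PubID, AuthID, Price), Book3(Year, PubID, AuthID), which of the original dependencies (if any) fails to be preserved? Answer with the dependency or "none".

none

AuthID → PubID lies within Book1.
Year, AuthID → Title lies within Book1.
Year → Price lies within Book2.
Year, Price → Title, AuthID: restricted closure across fragments reaches Title, AuthID.
Every dependency is enforceable on the fragments, so the decomposition is dependency-preserving.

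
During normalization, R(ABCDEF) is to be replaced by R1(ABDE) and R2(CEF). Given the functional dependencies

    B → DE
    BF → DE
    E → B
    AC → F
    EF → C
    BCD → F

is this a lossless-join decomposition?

No

Common attributes: R1 ∩ R2 = {E}.
Closure of {E}: E → B applies, adding B; B → DE applies, adding D. So (E)⁺ = {BDE}.
The closure contains neither all of R1 = {ABDE} nor all of R2 = {CEF}, so the common attributes are not a superkey of either fragment. The join is lossy.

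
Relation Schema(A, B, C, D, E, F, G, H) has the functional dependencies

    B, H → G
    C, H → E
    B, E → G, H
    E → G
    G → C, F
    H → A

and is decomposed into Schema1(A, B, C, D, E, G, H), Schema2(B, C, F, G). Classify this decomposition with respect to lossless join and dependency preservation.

lossless and dependency-preserving

Lossless test: (B, C, G)⁺ = {B, C, F, G}, which contains all of one fragment — lossless.
Dependency preservation: every FD's attributes lie within a single fragment, so each can be enforced locally — preserved.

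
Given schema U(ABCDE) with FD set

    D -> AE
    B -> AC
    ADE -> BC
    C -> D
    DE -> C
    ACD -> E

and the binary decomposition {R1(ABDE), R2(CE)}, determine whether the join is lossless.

Common attributes: R1 ∩ R2 = {E}.
No dependency enlarges {E}, so (E)⁺ = {E}.
The closure contains neither all of R1 = {ABDE} nor all of R2 = {CE}, so the common attributes are not a superkey of either fragment. The join is lossy.

No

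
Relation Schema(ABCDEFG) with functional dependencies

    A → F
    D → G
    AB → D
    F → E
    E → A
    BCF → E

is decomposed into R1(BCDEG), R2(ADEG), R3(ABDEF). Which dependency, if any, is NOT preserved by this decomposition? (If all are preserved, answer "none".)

A → F lies within R3.
D → G lies within R1.
AB → D lies within R3.
F → E lies within R3.
E → A lies within R2.
BCF → E: restricted closure across fragments reaches E.
Every dependency is enforceable on the fragments, so the decomposition is dependency-preserving.

none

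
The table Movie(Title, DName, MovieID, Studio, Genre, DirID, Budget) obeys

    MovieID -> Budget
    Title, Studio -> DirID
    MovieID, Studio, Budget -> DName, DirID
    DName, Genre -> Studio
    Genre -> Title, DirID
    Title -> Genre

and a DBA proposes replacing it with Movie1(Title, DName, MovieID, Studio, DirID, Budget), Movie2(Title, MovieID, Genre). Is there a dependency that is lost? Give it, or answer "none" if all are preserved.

MovieID → Budget lies within Movie1.
Title, Studio → DirID lies within Movie1.
MovieID, Studio, Budget → DName, DirID lies within Movie1.
DName, Genre → Studio: restricted closure across fragments reaches Studio.
Genre → Title, DirID: restricted closure across fragments reaches Title, DirID.
Title → Genre lies within Movie2.
Every dependency is enforceable on the fragments, so the decomposition is dependency-preserving.

none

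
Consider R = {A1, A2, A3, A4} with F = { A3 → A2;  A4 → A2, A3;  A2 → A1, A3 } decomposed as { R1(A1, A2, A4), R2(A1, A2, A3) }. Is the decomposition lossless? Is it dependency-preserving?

Lossless test: (A1, A2)⁺ = {A1, A2, A3}, which contains all of one fragment — lossless.
Dependency preservation: A4 → A2, A3 is not contained in any single fragment, but the restricted closure of its left-hand side across the fragments still reaches the right-hand side; the remaining FDs each lie inside some fragment. All dependencies are preserved.

lossless and dependency-preserving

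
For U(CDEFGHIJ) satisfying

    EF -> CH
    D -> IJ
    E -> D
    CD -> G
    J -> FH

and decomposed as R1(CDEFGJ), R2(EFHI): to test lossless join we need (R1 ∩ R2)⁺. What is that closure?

CDEFGHIJ

R1 ∩ R2 = {EF}.
EF → CH applies, adding CH
E → D applies, adding D
CD → G applies, adding G
D → IJ applies, adding IJ
Closure: {CDEFGHIJ}.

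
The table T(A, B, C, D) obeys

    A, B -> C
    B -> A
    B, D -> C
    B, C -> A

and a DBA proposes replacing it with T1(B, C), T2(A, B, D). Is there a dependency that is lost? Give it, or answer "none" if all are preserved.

A, B → C: restricted closure across fragments reaches C.
B → A lies within T2.
B, D → C: restricted closure across fragments reaches C.
B, C → A: restricted closure across fragments reaches A.
Every dependency is enforceable on the fragments, so the decomposition is dependency-preserving.

none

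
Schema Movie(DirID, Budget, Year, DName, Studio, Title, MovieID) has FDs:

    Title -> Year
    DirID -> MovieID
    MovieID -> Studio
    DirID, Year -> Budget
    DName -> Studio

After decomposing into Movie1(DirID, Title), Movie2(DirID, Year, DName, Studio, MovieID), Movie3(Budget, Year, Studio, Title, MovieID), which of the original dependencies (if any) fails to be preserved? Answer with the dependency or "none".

DirID, Year -> Budget

Check DirID, Year → Budget: no single fragment contains all of {DirID, Budget, Year}, and the restricted closure of {DirID, Year} across the fragments never reaches {Budget}.
Title → Year is preserved.
DirID → MovieID is preserved.
MovieID → Studio is preserved.
DName → Studio is preserved.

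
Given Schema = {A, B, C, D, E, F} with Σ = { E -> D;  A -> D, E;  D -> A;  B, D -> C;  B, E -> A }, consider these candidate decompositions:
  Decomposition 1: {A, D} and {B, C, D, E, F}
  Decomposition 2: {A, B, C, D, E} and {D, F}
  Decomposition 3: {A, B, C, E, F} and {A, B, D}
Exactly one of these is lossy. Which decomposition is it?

Decomposition 2

Decomposition 1: common = {D}, closure = {A, D, E} → lossless.
Decomposition 2: common = {D}, closure = {A, D, E} → lossy.
Decomposition 3: common = {A, B}, closure = {A, B, C, D, E} → lossless.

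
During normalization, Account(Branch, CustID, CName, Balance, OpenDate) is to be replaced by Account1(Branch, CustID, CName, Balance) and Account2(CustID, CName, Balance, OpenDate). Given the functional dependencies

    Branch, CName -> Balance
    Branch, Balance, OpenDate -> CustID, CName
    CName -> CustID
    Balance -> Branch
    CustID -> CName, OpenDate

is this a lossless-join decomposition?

Yes

Common attributes: Account1 ∩ Account2 = {CustID, CName, Balance}.
Closure of {CustID, CName, Balance}: Balance → Branch applies, adding Branch; CustID → CName, OpenDate applies, adding OpenDate. So (CustID, CName, Balance)⁺ = {Branch, CustID, CName, Balance, OpenDate}.
This closure contains every attribute of Account1, so Account1 ∩ Account2 → Account1. The join is lossless.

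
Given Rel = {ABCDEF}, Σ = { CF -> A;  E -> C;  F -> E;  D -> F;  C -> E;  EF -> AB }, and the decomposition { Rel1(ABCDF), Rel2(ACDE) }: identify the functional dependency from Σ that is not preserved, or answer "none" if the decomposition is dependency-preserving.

CF → A lies within Rel1.
E → C lies within Rel2.
F → E: restricted closure across fragments reaches E.
D → F lies within Rel1.
C → E lies within Rel2.
EF → AB: restricted closure across fragments reaches AB.
Every dependency is enforceable on the fragments, so the decomposition is dependency-preserving.

none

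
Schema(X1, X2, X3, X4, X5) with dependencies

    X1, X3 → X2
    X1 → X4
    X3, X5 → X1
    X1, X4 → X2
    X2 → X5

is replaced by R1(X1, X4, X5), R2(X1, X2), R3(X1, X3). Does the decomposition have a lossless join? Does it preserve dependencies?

lossless but not dependency-preserving

Lossless test (chase): Rows 1 and 2 agree on X1; apply X1→X4 and equate their X4 entries. Rows 1 and 3 agree on X1; apply X1→X4 and equate their X4 entries. Rows 1 and 2 agree on X1, X4; apply X1, X4→X2 and equate their X2 entries. Rows 1 and 3 agree on X1, X4; apply X1, X4→X2 and equate their X2 entries. Rows 1 and 2 agree on X2; apply X2→X5 and equate their X5 entries. Rows 1 and 3 agree on X2; apply X2→X5 and equate their X5 entries. Row 3 is now all distinguished symbols — the join is lossless.
Dependency preservation: the restricted closure of {X3, X5} across the fragments never reaches {X1}, so X3, X5 → X1 cannot be enforced without a join — not preserved.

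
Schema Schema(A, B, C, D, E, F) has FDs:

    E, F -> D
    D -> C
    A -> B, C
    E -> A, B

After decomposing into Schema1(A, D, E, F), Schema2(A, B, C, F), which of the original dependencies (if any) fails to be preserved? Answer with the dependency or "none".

Check D → C: no single fragment contains all of {C, D}, and the restricted closure of {D} across the fragments never reaches {C}.
E, F → D is preserved.
A → B, C is preserved.
E → A, B is preserved.

D -> C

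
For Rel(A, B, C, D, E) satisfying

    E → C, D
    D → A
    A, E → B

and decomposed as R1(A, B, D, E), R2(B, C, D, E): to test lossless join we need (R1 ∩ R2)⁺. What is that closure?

A, B, C, D, E

R1 ∩ R2 = {B, D, E}.
E → C, D applies, adding C
D → A applies, adding A
Closure: {A, B, C, D, E}.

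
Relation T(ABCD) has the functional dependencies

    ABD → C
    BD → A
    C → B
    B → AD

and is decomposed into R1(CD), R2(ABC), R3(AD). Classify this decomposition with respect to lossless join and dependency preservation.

lossless and dependency-preserving

Lossless test (chase): Rows 1 and 2 agree on C; apply C→B and equate their B entries. Rows 1 and 2 agree on B; apply B→AD and equate their AD entries. Row 1 is now all distinguished symbols — the join is lossless.
Dependency preservation: ABD → C; BD → A; B → AD are not contained in any single fragment, but the restricted closure of each left-hand side across the fragments still reaches the right-hand side; the remaining FDs each lie inside some fragment. All dependencies are preserved.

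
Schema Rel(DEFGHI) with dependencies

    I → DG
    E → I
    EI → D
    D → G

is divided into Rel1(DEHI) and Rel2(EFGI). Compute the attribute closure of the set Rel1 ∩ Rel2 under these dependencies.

DEGI

Rel1 ∩ Rel2 = {EI}.
I → DG applies, adding DG
Closure: {DEGI}.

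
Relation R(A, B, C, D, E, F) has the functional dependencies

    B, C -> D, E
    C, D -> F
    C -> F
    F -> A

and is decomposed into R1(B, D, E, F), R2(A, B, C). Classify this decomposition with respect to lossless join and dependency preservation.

Lossless test: (B)⁺ = {B}, which is a superkey of neither fragment — lossy.
Dependency preservation: the restricted closure of {B, C} across the fragments never reaches {D, E}, so B, C → D, E cannot be enforced without a join — not preserved.

lossy and not dependency-preserving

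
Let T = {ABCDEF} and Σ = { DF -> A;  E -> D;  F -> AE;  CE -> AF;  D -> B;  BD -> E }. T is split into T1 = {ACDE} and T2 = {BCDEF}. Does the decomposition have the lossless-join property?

Yes

Common attributes: T1 ∩ T2 = {CDE}.
Closure of {CDE}: CE → AF applies, adding AF; D → B applies, adding B. So (CDE)⁺ = {ABCDEF}.
This closure contains every attribute of T1, so T1 ∩ T2 → T1. The join is lossless.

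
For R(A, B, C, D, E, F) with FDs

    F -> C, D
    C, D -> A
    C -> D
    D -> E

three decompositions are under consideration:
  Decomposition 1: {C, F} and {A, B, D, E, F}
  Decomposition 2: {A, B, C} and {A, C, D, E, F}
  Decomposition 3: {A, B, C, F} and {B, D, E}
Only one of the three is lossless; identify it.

Decomposition 1: common = {F}, closure = {A, C, D, E, F} → lossless.
Decomposition 2: common = {A, C}, closure = {A, C, D, E} → lossy.
Decomposition 3: common = {B}, closure = {B} → lossy.

Decomposition 1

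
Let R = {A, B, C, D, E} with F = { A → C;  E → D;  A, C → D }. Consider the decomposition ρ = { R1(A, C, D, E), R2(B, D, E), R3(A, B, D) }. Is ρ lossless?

No

Chase test. Columns are A, B, C, D, E; row i has aⱼ where attribute j ∈ Ri, else bᵢⱼ.
Initial tableau (one row per fragment):
  row 1: a1 b12 a3 a4 a5
  row 2: b21 a2 b23 a4 a5
  row 3: a1 a2 b33 a4 b35
Rows 1 and 3 agree on A; apply A→C and equate their C entries.
No row becomes fully distinguished — the join is lossy.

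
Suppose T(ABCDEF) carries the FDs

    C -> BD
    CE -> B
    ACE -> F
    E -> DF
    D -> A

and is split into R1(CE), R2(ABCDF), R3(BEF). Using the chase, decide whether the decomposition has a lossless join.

Chase test. Columns are ABCDEF; row i has aⱼ where attribute j ∈ Ri, else bᵢⱼ.
Initial tableau (one row per fragment):
  row 1: b11 b12 a3 b14 a5 b16
  row 2: a1 a2 a3 a4 b25 a6
  row 3: b31 a2 b33 b34 a5 a6
Rows 1 and 2 agree on C; apply C→BD and equate their BD entries.
Rows 1 and 3 agree on E; apply E→DF and equate their DF entries.
Rows 1 and 2 agree on D; apply D→A and equate their A entries.
Rows 1 and 3 agree on D; apply D→A and equate their A entries.
Row 1 is now all distinguished symbols — the join is lossless.

Yes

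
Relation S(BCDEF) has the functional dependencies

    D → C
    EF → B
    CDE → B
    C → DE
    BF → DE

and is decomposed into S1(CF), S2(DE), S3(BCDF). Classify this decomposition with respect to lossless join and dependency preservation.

Lossless test (chase): Rows 2 and 3 agree on D; apply D→C and equate their C entries. Rows 1 and 2 agree on C; apply C→DE and equate their DE entries. Rows 1 and 3 agree on C; apply C→DE and equate their DE entries. Rows 1 and 3 agree on EF; apply EF→B and equate their B entries. Rows 1 and 2 agree on CDE; apply CDE→B and equate their B entries. Row 1 is now all distinguished symbols — the join is lossless.
Dependency preservation: the restricted closure of {EF} across the fragments never reaches {B}, so EF → B cannot be enforced without a join — not preserved.

lossless but not dependency-preserving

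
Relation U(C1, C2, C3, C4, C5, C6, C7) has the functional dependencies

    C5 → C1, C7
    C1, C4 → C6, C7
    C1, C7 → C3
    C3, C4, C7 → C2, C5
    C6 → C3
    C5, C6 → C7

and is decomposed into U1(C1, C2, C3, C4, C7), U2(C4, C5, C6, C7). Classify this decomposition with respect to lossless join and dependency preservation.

lossy and not dependency-preserving

Lossless test: (C4, C7)⁺ = {C4, C7}, which is a superkey of neither fragment — lossy.
Dependency preservation: the restricted closure of {C5} across the fragments never reaches {C1, C7}, so C5 → C1, C7 cannot be enforced without a join — not preserved.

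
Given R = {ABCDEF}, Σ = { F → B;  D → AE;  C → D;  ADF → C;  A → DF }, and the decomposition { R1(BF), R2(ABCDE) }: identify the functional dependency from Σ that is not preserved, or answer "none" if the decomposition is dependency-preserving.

A → DF

Check A → DF: no single fragment contains all of {ADF}, and the restricted closure of {A} across the fragments never reaches {DF}.
F → B is preserved.
D → AE is preserved.
C → D is preserved.
ADF → C is preserved.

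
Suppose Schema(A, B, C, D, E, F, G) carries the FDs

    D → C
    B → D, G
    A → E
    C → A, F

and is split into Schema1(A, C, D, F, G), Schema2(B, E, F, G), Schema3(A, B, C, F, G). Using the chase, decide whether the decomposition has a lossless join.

Chase test. Columns are A, B, C, D, E, F, G; row i has aⱼ where attribute j ∈ Schemai, else bᵢⱼ.
Initial tableau (one row per fragment):
  row 1: a1 b12 a3 a4 b15 a6 a7
  row 2: b21 a2 b23 b24 a5 a6 a7
  row 3: a1 a2 a3 b34 b35 a6 a7
Rows 2 and 3 agree on B; apply B→D, G and equate their D, G entries.
Rows 1 and 3 agree on A; apply A→E and equate their E entries.
Rows 2 and 3 agree on D; apply D→C and equate their C entries.
Rows 1 and 2 agree on C; apply C→A, F and equate their A, F entries.
Rows 1 and 2 agree on A; apply A→E and equate their E entries.
No row becomes fully distinguished — the join is lossy.

No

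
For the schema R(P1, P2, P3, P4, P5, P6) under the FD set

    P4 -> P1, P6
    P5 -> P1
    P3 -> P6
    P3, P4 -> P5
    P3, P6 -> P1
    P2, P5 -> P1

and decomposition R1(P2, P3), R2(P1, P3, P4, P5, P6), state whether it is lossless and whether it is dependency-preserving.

Lossless test: (P3)⁺ = {P1, P3, P6}, which is a superkey of neither fragment — lossy.
Dependency preservation: P2, P5 → P1 is not contained in any single fragment, but the restricted closure of its left-hand side across the fragments still reaches the right-hand side; the remaining FDs each lie inside some fragment. All dependencies are preserved.

lossy but dependency-preserving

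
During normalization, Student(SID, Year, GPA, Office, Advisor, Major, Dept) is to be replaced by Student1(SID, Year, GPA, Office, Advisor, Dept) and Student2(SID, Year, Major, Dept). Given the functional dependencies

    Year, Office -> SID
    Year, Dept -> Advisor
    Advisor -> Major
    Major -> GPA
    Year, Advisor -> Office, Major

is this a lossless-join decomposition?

Common attributes: Student1 ∩ Student2 = {SID, Year, Dept}.
Closure of {SID, Year, Dept}: Year, Dept → Advisor applies, adding Advisor; Advisor → Major applies, adding Major; Major → GPA applies, adding GPA; Year, Advisor → Office, Major applies, adding Office. So (SID, Year, Dept)⁺ = {SID, Year, GPA, Office, Advisor, Major, Dept}.
This closure contains every attribute of Student1, so Student1 ∩ Student2 → Student1. The join is lossless.

Yes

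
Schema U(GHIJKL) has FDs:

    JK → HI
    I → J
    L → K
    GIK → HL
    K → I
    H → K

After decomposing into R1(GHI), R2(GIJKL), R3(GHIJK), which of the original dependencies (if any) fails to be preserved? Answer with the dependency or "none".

none

JK → HI lies within R3.
I → J lies within R2.
L → K lies within R2.
GIK → HL: restricted closure across fragments reaches HL.
K → I lies within R2.
H → K lies within R3.
Every dependency is enforceable on the fragments, so the decomposition is dependency-preserving.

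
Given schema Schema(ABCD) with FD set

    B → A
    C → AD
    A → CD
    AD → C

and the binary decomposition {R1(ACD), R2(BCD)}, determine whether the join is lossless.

Common attributes: R1 ∩ R2 = {CD}.
Closure of {CD}: C → AD applies, adding A. So (CD)⁺ = {ACD}.
This closure contains every attribute of R1, so R1 ∩ R2 → R1. The join is lossless.

Yes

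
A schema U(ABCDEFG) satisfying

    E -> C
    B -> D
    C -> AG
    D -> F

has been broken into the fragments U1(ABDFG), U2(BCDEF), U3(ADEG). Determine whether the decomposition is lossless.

Chase test. Columns are ABCDEFG; row i has aⱼ where attribute j ∈ Ui, else bᵢⱼ.
Initial tableau (one row per fragment):
  row 1: a1 a2 b13 a4 b15 a6 a7
  row 2: b21 a2 a3 a4 a5 a6 b27
  row 3: a1 b32 b33 a4 a5 b36 a7
Rows 2 and 3 agree on E; apply E→C and equate their C entries.
Rows 2 and 3 agree on C; apply C→AG and equate their AG entries.
Rows 1 and 3 agree on D; apply D→F and equate their F entries.
Row 2 is now all distinguished symbols — the join is lossless.

Yes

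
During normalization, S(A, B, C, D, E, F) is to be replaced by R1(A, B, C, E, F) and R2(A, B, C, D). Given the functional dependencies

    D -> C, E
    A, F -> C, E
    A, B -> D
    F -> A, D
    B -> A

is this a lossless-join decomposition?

Yes

Common attributes: R1 ∩ R2 = {A, B, C}.
Closure of {A, B, C}: A, B → D applies, adding D; D → C, E applies, adding E. So (A, B, C)⁺ = {A, B, C, D, E}.
This closure contains every attribute of R2, so R1 ∩ R2 → R2. The join is lossless.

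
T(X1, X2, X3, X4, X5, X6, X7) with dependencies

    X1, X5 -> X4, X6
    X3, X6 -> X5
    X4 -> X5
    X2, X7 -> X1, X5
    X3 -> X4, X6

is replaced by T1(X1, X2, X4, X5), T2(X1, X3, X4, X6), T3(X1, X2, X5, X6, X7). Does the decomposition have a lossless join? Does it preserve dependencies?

Lossless test (chase): Rows 1 and 3 agree on X1, X5; apply X1, X5→X4, X6 and equate their X4, X6 entries. Rows 1 and 2 agree on X4; apply X4→X5 and equate their X5 entries. No row becomes fully distinguished — the join is lossy.
Dependency preservation: X1, X5 → X4, X6; X3, X6 → X5 are not contained in any single fragment, but the restricted closure of each left-hand side across the fragments still reaches the right-hand side; the remaining FDs each lie inside some fragment. All dependencies are preserved.

lossy but dependency-preserving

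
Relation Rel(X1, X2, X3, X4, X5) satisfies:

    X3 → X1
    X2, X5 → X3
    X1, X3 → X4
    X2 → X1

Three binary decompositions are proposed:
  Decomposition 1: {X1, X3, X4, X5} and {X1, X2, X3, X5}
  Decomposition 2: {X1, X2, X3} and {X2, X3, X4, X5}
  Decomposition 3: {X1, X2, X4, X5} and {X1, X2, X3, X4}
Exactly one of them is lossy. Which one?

Decomposition 3

Decomposition 1: common = {X1, X3, X5}, closure = {X1, X3, X4, X5} → lossless.
Decomposition 2: common = {X2, X3}, closure = {X1, X2, X3, X4} → lossless.
Decomposition 3: common = {X1, X2, X4}, closure = {X1, X2, X4} → lossy.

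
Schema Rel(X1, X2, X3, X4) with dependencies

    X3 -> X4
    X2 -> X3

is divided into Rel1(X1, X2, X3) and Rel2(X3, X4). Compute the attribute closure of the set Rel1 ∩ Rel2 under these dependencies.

X3, X4

Rel1 ∩ Rel2 = {X3}.
X3 → X4 applies, adding X4
Closure: {X3, X4}.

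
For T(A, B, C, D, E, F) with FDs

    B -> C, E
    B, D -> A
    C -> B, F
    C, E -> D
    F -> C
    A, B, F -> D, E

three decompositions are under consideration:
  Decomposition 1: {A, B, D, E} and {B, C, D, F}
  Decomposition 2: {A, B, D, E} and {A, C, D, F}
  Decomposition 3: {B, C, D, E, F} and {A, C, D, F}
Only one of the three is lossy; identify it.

Decomposition 1: common = {B, D}, closure = {A, B, C, D, E, F} → lossless.
Decomposition 2: common = {A, D}, closure = {A, D} → lossy.
Decomposition 3: common = {C, D, F}, closure = {A, B, C, D, E, F} → lossless.

Decomposition 2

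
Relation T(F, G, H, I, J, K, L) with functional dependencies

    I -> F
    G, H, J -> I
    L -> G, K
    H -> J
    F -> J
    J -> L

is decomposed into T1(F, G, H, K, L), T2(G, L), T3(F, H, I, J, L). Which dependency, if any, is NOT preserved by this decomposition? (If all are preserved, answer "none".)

I → F lies within T3.
G, H, J → I: restricted closure across fragments reaches I.
L → G, K lies within T1.
H → J lies within T3.
F → J lies within T3.
J → L lies within T3.
Every dependency is enforceable on the fragments, so the decomposition is dependency-preserving.

none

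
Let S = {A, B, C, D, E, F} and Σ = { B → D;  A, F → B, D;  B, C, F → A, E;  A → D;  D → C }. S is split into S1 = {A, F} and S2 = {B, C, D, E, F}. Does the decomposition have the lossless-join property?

No

Common attributes: S1 ∩ S2 = {F}.
No dependency enlarges {F}, so (F)⁺ = {F}.
The closure contains neither all of S1 = {A, F} nor all of S2 = {B, C, D, E, F}, so the common attributes are not a superkey of either fragment. The join is lossy.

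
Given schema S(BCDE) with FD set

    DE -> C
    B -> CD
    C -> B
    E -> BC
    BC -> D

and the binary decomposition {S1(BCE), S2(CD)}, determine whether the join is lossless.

Common attributes: S1 ∩ S2 = {C}.
Closure of {C}: C → B applies, adding B; BC → D applies, adding D. So (C)⁺ = {BCD}.
This closure contains every attribute of S2, so S1 ∩ S2 → S2. The join is lossless.

Yes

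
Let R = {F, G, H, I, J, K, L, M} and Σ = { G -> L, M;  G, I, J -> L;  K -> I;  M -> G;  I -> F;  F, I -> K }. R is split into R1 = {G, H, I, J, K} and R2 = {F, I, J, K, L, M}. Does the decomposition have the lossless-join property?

No

Common attributes: R1 ∩ R2 = {I, J, K}.
Closure of {I, J, K}: I → F applies, adding F. So (I, J, K)⁺ = {F, I, J, K}.
The closure contains neither all of R1 = {G, H, I, J, K} nor all of R2 = {F, I, J, K, L, M}, so the common attributes are not a superkey of either fragment. The join is lossy.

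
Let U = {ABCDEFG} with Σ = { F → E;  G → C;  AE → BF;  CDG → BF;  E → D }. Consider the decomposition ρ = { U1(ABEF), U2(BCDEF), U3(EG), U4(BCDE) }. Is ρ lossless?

Chase test. Columns are ABCDEFG; row i has aⱼ where attribute j ∈ Ui, else bᵢⱼ.
Initial tableau (one row per fragment):
  row 1: a1 a2 b13 b14 a5 a6 b17
  row 2: b21 a2 a3 a4 a5 a6 b27
  row 3: b31 b32 b33 b34 a5 b36 a7
  row 4: b41 a2 a3 a4 a5 b46 b47
Rows 1 and 2 agree on E; apply E→D and equate their D entries.
Rows 1 and 3 agree on E; apply E→D and equate their D entries.
No row becomes fully distinguished — the join is lossy.

No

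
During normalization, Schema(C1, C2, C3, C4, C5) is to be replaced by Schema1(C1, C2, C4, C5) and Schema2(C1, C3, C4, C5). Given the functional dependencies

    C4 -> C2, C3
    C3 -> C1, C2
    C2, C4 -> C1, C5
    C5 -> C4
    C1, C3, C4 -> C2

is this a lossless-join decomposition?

Yes

Common attributes: Schema1 ∩ Schema2 = {C1, C4, C5}.
Closure of {C1, C4, C5}: C4 → C2, C3 applies, adding C2, C3. So (C1, C4, C5)⁺ = {C1, C2, C3, C4, C5}.
This closure contains every attribute of Schema1, so Schema1 ∩ Schema2 → Schema1. The join is lossless.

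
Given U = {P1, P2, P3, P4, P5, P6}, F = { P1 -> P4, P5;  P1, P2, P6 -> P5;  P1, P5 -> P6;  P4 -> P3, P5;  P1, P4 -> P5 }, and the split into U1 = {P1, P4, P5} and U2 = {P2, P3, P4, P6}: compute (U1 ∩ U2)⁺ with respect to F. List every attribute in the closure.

U1 ∩ U2 = {P4}.
P4 → P3, P5 applies, adding P3, P5
Closure: {P3, P4, P5}.

P3, P4, P5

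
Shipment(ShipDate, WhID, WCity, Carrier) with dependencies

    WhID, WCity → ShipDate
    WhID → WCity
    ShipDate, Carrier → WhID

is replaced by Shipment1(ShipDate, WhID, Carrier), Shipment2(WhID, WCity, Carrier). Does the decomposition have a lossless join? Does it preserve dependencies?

lossless and dependency-preserving

Lossless test: (WhID, Carrier)⁺ = {ShipDate, WhID, WCity, Carrier}, which contains all of one fragment — lossless.
Dependency preservation: WhID, WCity → ShipDate is not contained in any single fragment, but the restricted closure of its left-hand side across the fragments still reaches the right-hand side; the remaining FDs each lie inside some fragment. All dependencies are preserved.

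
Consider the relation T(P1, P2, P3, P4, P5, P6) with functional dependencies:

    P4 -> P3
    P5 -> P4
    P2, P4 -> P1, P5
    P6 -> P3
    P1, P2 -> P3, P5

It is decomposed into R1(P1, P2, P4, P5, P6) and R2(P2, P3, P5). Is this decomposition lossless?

Common attributes: R1 ∩ R2 = {P2, P5}.
Closure of {P2, P5}: P5 → P4 applies, adding P4; P2, P4 → P1, P5 applies, adding P1; P1, P2 → P3, P5 applies, adding P3. So (P2, P5)⁺ = {P1, P2, P3, P4, P5}.
This closure contains every attribute of R2, so R1 ∩ R2 → R2. The join is lossless.

Yes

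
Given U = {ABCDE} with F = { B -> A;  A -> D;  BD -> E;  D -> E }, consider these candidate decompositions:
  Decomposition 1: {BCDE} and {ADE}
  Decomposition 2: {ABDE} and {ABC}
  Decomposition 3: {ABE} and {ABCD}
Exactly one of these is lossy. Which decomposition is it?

Decomposition 1

Decomposition 1: common = {DE}, closure = {DE} → lossy.
Decomposition 2: common = {AB}, closure = {ABDE} → lossless.
Decomposition 3: common = {AB}, closure = {ABDE} → lossless.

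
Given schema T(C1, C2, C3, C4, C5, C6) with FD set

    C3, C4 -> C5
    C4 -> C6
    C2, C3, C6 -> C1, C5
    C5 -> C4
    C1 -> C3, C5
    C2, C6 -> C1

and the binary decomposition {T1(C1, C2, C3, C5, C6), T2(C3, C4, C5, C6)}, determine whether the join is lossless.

Yes

Common attributes: T1 ∩ T2 = {C3, C5, C6}.
Closure of {C3, C5, C6}: C5 → C4 applies, adding C4. So (C3, C5, C6)⁺ = {C3, C4, C5, C6}.
This closure contains every attribute of T2, so T1 ∩ T2 → T2. The join is lossless.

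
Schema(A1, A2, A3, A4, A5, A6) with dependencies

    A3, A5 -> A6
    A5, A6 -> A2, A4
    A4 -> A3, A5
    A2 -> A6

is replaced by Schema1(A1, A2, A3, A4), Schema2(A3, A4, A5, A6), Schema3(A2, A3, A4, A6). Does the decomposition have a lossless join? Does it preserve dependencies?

Lossless test (chase): Rows 1 and 2 agree on A4; apply A4→A3, A5 and equate their A3, A5 entries. Rows 1 and 3 agree on A4; apply A4→A3, A5 and equate their A3, A5 entries. Rows 1 and 3 agree on A2; apply A2→A6 and equate their A6 entries. Rows 1 and 2 agree on A5, A6; apply A5, A6→A2, A4 and equate their A2, A4 entries. Row 1 is now all distinguished symbols — the join is lossless.
Dependency preservation: A5, A6 → A2, A4 is not contained in any single fragment, but the restricted closure of its left-hand side across the fragments still reaches the right-hand side; the remaining FDs each lie inside some fragment. All dependencies are preserved.

lossless and dependency-preserving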